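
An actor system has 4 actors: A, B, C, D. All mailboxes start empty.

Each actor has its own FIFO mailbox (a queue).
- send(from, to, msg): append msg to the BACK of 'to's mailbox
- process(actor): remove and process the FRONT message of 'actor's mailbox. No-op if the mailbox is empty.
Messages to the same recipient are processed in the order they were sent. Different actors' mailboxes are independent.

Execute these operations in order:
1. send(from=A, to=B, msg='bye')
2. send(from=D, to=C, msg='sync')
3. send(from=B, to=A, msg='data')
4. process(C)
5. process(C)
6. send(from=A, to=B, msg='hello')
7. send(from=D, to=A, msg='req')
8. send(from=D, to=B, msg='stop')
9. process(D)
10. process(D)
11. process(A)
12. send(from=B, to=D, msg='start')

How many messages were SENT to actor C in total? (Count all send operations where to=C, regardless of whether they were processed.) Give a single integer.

Answer: 1

Derivation:
After 1 (send(from=A, to=B, msg='bye')): A:[] B:[bye] C:[] D:[]
After 2 (send(from=D, to=C, msg='sync')): A:[] B:[bye] C:[sync] D:[]
After 3 (send(from=B, to=A, msg='data')): A:[data] B:[bye] C:[sync] D:[]
After 4 (process(C)): A:[data] B:[bye] C:[] D:[]
After 5 (process(C)): A:[data] B:[bye] C:[] D:[]
After 6 (send(from=A, to=B, msg='hello')): A:[data] B:[bye,hello] C:[] D:[]
After 7 (send(from=D, to=A, msg='req')): A:[data,req] B:[bye,hello] C:[] D:[]
After 8 (send(from=D, to=B, msg='stop')): A:[data,req] B:[bye,hello,stop] C:[] D:[]
After 9 (process(D)): A:[data,req] B:[bye,hello,stop] C:[] D:[]
After 10 (process(D)): A:[data,req] B:[bye,hello,stop] C:[] D:[]
After 11 (process(A)): A:[req] B:[bye,hello,stop] C:[] D:[]
After 12 (send(from=B, to=D, msg='start')): A:[req] B:[bye,hello,stop] C:[] D:[start]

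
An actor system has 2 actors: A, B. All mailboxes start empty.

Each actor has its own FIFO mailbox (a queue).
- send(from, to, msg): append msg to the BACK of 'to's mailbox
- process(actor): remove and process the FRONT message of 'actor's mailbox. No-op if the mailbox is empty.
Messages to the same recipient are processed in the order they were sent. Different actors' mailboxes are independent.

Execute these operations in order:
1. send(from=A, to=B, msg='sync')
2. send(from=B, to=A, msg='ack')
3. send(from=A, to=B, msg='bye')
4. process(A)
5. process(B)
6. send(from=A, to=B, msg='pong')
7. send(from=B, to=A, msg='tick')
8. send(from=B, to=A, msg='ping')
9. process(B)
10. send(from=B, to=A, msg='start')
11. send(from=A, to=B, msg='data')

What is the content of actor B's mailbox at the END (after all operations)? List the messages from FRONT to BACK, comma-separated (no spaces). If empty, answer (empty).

Answer: pong,data

Derivation:
After 1 (send(from=A, to=B, msg='sync')): A:[] B:[sync]
After 2 (send(from=B, to=A, msg='ack')): A:[ack] B:[sync]
After 3 (send(from=A, to=B, msg='bye')): A:[ack] B:[sync,bye]
After 4 (process(A)): A:[] B:[sync,bye]
After 5 (process(B)): A:[] B:[bye]
After 6 (send(from=A, to=B, msg='pong')): A:[] B:[bye,pong]
After 7 (send(from=B, to=A, msg='tick')): A:[tick] B:[bye,pong]
After 8 (send(from=B, to=A, msg='ping')): A:[tick,ping] B:[bye,pong]
After 9 (process(B)): A:[tick,ping] B:[pong]
After 10 (send(from=B, to=A, msg='start')): A:[tick,ping,start] B:[pong]
After 11 (send(from=A, to=B, msg='data')): A:[tick,ping,start] B:[pong,data]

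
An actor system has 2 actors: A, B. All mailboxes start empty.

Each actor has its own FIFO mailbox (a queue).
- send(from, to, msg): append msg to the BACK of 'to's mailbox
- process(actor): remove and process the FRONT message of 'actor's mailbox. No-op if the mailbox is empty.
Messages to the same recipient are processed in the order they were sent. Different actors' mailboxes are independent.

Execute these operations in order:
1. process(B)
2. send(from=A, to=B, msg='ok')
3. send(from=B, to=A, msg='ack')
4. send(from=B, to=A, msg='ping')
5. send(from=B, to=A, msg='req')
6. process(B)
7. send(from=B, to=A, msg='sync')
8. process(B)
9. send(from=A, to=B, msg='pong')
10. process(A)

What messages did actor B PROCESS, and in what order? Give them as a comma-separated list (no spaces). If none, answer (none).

After 1 (process(B)): A:[] B:[]
After 2 (send(from=A, to=B, msg='ok')): A:[] B:[ok]
After 3 (send(from=B, to=A, msg='ack')): A:[ack] B:[ok]
After 4 (send(from=B, to=A, msg='ping')): A:[ack,ping] B:[ok]
After 5 (send(from=B, to=A, msg='req')): A:[ack,ping,req] B:[ok]
After 6 (process(B)): A:[ack,ping,req] B:[]
After 7 (send(from=B, to=A, msg='sync')): A:[ack,ping,req,sync] B:[]
After 8 (process(B)): A:[ack,ping,req,sync] B:[]
After 9 (send(from=A, to=B, msg='pong')): A:[ack,ping,req,sync] B:[pong]
After 10 (process(A)): A:[ping,req,sync] B:[pong]

Answer: ok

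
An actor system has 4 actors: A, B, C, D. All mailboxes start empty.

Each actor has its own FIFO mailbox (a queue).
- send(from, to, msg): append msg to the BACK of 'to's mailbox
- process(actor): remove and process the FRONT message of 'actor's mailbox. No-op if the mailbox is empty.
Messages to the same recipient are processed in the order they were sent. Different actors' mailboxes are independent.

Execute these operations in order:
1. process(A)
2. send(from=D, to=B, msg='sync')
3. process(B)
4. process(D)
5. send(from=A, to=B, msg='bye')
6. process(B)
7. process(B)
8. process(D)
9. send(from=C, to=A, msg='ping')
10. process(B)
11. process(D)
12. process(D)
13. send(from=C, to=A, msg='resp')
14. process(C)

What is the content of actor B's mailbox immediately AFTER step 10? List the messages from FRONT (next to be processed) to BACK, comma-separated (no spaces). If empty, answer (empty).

After 1 (process(A)): A:[] B:[] C:[] D:[]
After 2 (send(from=D, to=B, msg='sync')): A:[] B:[sync] C:[] D:[]
After 3 (process(B)): A:[] B:[] C:[] D:[]
After 4 (process(D)): A:[] B:[] C:[] D:[]
After 5 (send(from=A, to=B, msg='bye')): A:[] B:[bye] C:[] D:[]
After 6 (process(B)): A:[] B:[] C:[] D:[]
After 7 (process(B)): A:[] B:[] C:[] D:[]
After 8 (process(D)): A:[] B:[] C:[] D:[]
After 9 (send(from=C, to=A, msg='ping')): A:[ping] B:[] C:[] D:[]
After 10 (process(B)): A:[ping] B:[] C:[] D:[]

(empty)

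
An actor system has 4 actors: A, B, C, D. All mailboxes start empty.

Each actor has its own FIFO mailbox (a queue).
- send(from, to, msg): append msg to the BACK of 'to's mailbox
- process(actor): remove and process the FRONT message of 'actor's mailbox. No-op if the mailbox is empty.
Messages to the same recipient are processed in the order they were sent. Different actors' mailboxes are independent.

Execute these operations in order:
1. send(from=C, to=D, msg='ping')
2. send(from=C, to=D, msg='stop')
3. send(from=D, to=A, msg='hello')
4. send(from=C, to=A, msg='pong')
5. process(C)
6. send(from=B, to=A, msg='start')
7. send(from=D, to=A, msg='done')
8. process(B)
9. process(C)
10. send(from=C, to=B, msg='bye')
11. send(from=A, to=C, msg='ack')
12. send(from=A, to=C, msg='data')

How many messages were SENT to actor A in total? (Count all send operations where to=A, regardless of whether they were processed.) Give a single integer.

After 1 (send(from=C, to=D, msg='ping')): A:[] B:[] C:[] D:[ping]
After 2 (send(from=C, to=D, msg='stop')): A:[] B:[] C:[] D:[ping,stop]
After 3 (send(from=D, to=A, msg='hello')): A:[hello] B:[] C:[] D:[ping,stop]
After 4 (send(from=C, to=A, msg='pong')): A:[hello,pong] B:[] C:[] D:[ping,stop]
After 5 (process(C)): A:[hello,pong] B:[] C:[] D:[ping,stop]
After 6 (send(from=B, to=A, msg='start')): A:[hello,pong,start] B:[] C:[] D:[ping,stop]
After 7 (send(from=D, to=A, msg='done')): A:[hello,pong,start,done] B:[] C:[] D:[ping,stop]
After 8 (process(B)): A:[hello,pong,start,done] B:[] C:[] D:[ping,stop]
After 9 (process(C)): A:[hello,pong,start,done] B:[] C:[] D:[ping,stop]
After 10 (send(from=C, to=B, msg='bye')): A:[hello,pong,start,done] B:[bye] C:[] D:[ping,stop]
After 11 (send(from=A, to=C, msg='ack')): A:[hello,pong,start,done] B:[bye] C:[ack] D:[ping,stop]
After 12 (send(from=A, to=C, msg='data')): A:[hello,pong,start,done] B:[bye] C:[ack,data] D:[ping,stop]

Answer: 4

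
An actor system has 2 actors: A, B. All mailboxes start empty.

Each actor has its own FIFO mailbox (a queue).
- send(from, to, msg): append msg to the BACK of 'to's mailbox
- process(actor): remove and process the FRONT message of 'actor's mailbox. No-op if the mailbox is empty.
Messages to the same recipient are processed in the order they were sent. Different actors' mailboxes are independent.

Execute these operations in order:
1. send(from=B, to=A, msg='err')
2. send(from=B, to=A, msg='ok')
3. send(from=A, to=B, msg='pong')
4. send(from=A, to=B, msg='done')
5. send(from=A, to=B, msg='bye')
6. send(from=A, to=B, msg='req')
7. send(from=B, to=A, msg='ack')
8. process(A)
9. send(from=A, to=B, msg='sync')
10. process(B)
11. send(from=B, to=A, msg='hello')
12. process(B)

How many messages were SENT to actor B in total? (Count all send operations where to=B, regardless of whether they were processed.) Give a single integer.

Answer: 5

Derivation:
After 1 (send(from=B, to=A, msg='err')): A:[err] B:[]
After 2 (send(from=B, to=A, msg='ok')): A:[err,ok] B:[]
After 3 (send(from=A, to=B, msg='pong')): A:[err,ok] B:[pong]
After 4 (send(from=A, to=B, msg='done')): A:[err,ok] B:[pong,done]
After 5 (send(from=A, to=B, msg='bye')): A:[err,ok] B:[pong,done,bye]
After 6 (send(from=A, to=B, msg='req')): A:[err,ok] B:[pong,done,bye,req]
After 7 (send(from=B, to=A, msg='ack')): A:[err,ok,ack] B:[pong,done,bye,req]
After 8 (process(A)): A:[ok,ack] B:[pong,done,bye,req]
After 9 (send(from=A, to=B, msg='sync')): A:[ok,ack] B:[pong,done,bye,req,sync]
After 10 (process(B)): A:[ok,ack] B:[done,bye,req,sync]
After 11 (send(from=B, to=A, msg='hello')): A:[ok,ack,hello] B:[done,bye,req,sync]
After 12 (process(B)): A:[ok,ack,hello] B:[bye,req,sync]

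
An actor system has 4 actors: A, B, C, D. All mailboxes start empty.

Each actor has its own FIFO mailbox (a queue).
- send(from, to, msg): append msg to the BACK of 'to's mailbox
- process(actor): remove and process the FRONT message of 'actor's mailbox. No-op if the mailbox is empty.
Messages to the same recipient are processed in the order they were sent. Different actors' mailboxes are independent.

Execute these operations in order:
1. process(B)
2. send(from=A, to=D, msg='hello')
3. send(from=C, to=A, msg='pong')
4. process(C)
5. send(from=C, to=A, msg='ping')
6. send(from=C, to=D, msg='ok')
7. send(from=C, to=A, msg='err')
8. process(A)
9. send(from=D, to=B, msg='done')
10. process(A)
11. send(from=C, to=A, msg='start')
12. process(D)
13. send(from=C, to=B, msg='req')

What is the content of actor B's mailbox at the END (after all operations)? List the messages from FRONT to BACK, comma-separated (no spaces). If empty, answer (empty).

After 1 (process(B)): A:[] B:[] C:[] D:[]
After 2 (send(from=A, to=D, msg='hello')): A:[] B:[] C:[] D:[hello]
After 3 (send(from=C, to=A, msg='pong')): A:[pong] B:[] C:[] D:[hello]
After 4 (process(C)): A:[pong] B:[] C:[] D:[hello]
After 5 (send(from=C, to=A, msg='ping')): A:[pong,ping] B:[] C:[] D:[hello]
After 6 (send(from=C, to=D, msg='ok')): A:[pong,ping] B:[] C:[] D:[hello,ok]
After 7 (send(from=C, to=A, msg='err')): A:[pong,ping,err] B:[] C:[] D:[hello,ok]
After 8 (process(A)): A:[ping,err] B:[] C:[] D:[hello,ok]
After 9 (send(from=D, to=B, msg='done')): A:[ping,err] B:[done] C:[] D:[hello,ok]
After 10 (process(A)): A:[err] B:[done] C:[] D:[hello,ok]
After 11 (send(from=C, to=A, msg='start')): A:[err,start] B:[done] C:[] D:[hello,ok]
After 12 (process(D)): A:[err,start] B:[done] C:[] D:[ok]
After 13 (send(from=C, to=B, msg='req')): A:[err,start] B:[done,req] C:[] D:[ok]

Answer: done,req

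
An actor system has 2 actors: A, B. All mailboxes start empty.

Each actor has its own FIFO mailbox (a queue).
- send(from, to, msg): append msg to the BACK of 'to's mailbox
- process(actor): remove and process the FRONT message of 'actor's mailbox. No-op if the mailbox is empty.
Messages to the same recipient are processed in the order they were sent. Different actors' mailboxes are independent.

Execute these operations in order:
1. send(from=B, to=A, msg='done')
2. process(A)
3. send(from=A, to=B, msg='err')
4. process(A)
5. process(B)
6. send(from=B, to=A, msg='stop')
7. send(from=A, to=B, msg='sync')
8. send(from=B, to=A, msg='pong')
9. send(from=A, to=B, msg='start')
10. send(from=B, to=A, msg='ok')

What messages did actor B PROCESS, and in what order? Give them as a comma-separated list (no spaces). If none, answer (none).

After 1 (send(from=B, to=A, msg='done')): A:[done] B:[]
After 2 (process(A)): A:[] B:[]
After 3 (send(from=A, to=B, msg='err')): A:[] B:[err]
After 4 (process(A)): A:[] B:[err]
After 5 (process(B)): A:[] B:[]
After 6 (send(from=B, to=A, msg='stop')): A:[stop] B:[]
After 7 (send(from=A, to=B, msg='sync')): A:[stop] B:[sync]
After 8 (send(from=B, to=A, msg='pong')): A:[stop,pong] B:[sync]
After 9 (send(from=A, to=B, msg='start')): A:[stop,pong] B:[sync,start]
After 10 (send(from=B, to=A, msg='ok')): A:[stop,pong,ok] B:[sync,start]

Answer: err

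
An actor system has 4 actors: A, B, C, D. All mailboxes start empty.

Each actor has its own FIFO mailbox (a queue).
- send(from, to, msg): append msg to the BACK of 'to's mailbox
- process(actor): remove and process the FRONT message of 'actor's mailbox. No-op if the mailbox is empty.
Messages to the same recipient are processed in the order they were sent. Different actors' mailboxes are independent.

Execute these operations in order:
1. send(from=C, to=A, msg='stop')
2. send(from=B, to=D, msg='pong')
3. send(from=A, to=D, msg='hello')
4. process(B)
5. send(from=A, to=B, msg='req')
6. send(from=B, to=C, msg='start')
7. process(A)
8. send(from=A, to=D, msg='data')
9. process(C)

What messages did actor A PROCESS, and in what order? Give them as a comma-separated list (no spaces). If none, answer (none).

Answer: stop

Derivation:
After 1 (send(from=C, to=A, msg='stop')): A:[stop] B:[] C:[] D:[]
After 2 (send(from=B, to=D, msg='pong')): A:[stop] B:[] C:[] D:[pong]
After 3 (send(from=A, to=D, msg='hello')): A:[stop] B:[] C:[] D:[pong,hello]
After 4 (process(B)): A:[stop] B:[] C:[] D:[pong,hello]
After 5 (send(from=A, to=B, msg='req')): A:[stop] B:[req] C:[] D:[pong,hello]
After 6 (send(from=B, to=C, msg='start')): A:[stop] B:[req] C:[start] D:[pong,hello]
After 7 (process(A)): A:[] B:[req] C:[start] D:[pong,hello]
After 8 (send(from=A, to=D, msg='data')): A:[] B:[req] C:[start] D:[pong,hello,data]
After 9 (process(C)): A:[] B:[req] C:[] D:[pong,hello,data]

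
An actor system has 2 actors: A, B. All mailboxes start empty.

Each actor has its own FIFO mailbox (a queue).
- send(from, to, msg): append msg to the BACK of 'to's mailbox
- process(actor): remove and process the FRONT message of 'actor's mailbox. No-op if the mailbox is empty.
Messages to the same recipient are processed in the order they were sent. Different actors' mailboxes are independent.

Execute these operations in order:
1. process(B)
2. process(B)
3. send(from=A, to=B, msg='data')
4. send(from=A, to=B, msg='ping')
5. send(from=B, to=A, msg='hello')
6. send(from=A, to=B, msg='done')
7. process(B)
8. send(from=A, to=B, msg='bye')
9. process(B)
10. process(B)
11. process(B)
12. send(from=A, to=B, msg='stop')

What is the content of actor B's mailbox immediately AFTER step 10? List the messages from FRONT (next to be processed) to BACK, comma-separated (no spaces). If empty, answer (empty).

After 1 (process(B)): A:[] B:[]
After 2 (process(B)): A:[] B:[]
After 3 (send(from=A, to=B, msg='data')): A:[] B:[data]
After 4 (send(from=A, to=B, msg='ping')): A:[] B:[data,ping]
After 5 (send(from=B, to=A, msg='hello')): A:[hello] B:[data,ping]
After 6 (send(from=A, to=B, msg='done')): A:[hello] B:[data,ping,done]
After 7 (process(B)): A:[hello] B:[ping,done]
After 8 (send(from=A, to=B, msg='bye')): A:[hello] B:[ping,done,bye]
After 9 (process(B)): A:[hello] B:[done,bye]
After 10 (process(B)): A:[hello] B:[bye]

bye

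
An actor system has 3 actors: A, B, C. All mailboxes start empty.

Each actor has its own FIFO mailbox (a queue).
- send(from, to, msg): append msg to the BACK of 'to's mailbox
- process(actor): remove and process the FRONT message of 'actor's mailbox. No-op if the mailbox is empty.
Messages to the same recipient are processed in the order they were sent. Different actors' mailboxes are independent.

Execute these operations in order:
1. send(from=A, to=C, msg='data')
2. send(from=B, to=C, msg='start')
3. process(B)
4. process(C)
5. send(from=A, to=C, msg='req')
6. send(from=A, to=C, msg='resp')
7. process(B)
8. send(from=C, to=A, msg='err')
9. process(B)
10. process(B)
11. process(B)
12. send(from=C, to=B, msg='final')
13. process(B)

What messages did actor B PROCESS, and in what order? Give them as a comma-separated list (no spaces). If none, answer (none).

Answer: final

Derivation:
After 1 (send(from=A, to=C, msg='data')): A:[] B:[] C:[data]
After 2 (send(from=B, to=C, msg='start')): A:[] B:[] C:[data,start]
After 3 (process(B)): A:[] B:[] C:[data,start]
After 4 (process(C)): A:[] B:[] C:[start]
After 5 (send(from=A, to=C, msg='req')): A:[] B:[] C:[start,req]
After 6 (send(from=A, to=C, msg='resp')): A:[] B:[] C:[start,req,resp]
After 7 (process(B)): A:[] B:[] C:[start,req,resp]
After 8 (send(from=C, to=A, msg='err')): A:[err] B:[] C:[start,req,resp]
After 9 (process(B)): A:[err] B:[] C:[start,req,resp]
After 10 (process(B)): A:[err] B:[] C:[start,req,resp]
After 11 (process(B)): A:[err] B:[] C:[start,req,resp]
After 12 (send(from=C, to=B, msg='final')): A:[err] B:[final] C:[start,req,resp]
After 13 (process(B)): A:[err] B:[] C:[start,req,resp]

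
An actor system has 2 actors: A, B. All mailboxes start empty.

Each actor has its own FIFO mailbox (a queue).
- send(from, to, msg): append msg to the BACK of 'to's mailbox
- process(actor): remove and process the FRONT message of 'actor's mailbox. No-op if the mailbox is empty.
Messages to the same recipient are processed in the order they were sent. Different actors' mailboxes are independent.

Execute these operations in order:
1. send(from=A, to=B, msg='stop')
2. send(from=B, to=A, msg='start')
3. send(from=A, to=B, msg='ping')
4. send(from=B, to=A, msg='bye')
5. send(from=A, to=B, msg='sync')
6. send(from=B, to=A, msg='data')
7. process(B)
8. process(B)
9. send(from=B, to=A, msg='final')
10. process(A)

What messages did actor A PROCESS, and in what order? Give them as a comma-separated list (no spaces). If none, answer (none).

Answer: start

Derivation:
After 1 (send(from=A, to=B, msg='stop')): A:[] B:[stop]
After 2 (send(from=B, to=A, msg='start')): A:[start] B:[stop]
After 3 (send(from=A, to=B, msg='ping')): A:[start] B:[stop,ping]
After 4 (send(from=B, to=A, msg='bye')): A:[start,bye] B:[stop,ping]
After 5 (send(from=A, to=B, msg='sync')): A:[start,bye] B:[stop,ping,sync]
After 6 (send(from=B, to=A, msg='data')): A:[start,bye,data] B:[stop,ping,sync]
After 7 (process(B)): A:[start,bye,data] B:[ping,sync]
After 8 (process(B)): A:[start,bye,data] B:[sync]
After 9 (send(from=B, to=A, msg='final')): A:[start,bye,data,final] B:[sync]
After 10 (process(A)): A:[bye,data,final] B:[sync]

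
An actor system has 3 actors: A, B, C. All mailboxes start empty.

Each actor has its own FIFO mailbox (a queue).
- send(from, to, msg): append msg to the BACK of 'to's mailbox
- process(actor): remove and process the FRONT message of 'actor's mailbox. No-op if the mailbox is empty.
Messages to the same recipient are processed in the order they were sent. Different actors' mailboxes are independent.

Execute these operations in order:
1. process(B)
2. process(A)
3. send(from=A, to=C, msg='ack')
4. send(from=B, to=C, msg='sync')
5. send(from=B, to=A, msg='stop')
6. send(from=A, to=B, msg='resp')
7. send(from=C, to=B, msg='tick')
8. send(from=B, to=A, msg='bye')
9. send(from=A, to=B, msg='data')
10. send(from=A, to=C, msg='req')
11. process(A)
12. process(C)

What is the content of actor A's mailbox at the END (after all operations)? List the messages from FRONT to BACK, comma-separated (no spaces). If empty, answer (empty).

Answer: bye

Derivation:
After 1 (process(B)): A:[] B:[] C:[]
After 2 (process(A)): A:[] B:[] C:[]
After 3 (send(from=A, to=C, msg='ack')): A:[] B:[] C:[ack]
After 4 (send(from=B, to=C, msg='sync')): A:[] B:[] C:[ack,sync]
After 5 (send(from=B, to=A, msg='stop')): A:[stop] B:[] C:[ack,sync]
After 6 (send(from=A, to=B, msg='resp')): A:[stop] B:[resp] C:[ack,sync]
After 7 (send(from=C, to=B, msg='tick')): A:[stop] B:[resp,tick] C:[ack,sync]
After 8 (send(from=B, to=A, msg='bye')): A:[stop,bye] B:[resp,tick] C:[ack,sync]
After 9 (send(from=A, to=B, msg='data')): A:[stop,bye] B:[resp,tick,data] C:[ack,sync]
After 10 (send(from=A, to=C, msg='req')): A:[stop,bye] B:[resp,tick,data] C:[ack,sync,req]
After 11 (process(A)): A:[bye] B:[resp,tick,data] C:[ack,sync,req]
After 12 (process(C)): A:[bye] B:[resp,tick,data] C:[sync,req]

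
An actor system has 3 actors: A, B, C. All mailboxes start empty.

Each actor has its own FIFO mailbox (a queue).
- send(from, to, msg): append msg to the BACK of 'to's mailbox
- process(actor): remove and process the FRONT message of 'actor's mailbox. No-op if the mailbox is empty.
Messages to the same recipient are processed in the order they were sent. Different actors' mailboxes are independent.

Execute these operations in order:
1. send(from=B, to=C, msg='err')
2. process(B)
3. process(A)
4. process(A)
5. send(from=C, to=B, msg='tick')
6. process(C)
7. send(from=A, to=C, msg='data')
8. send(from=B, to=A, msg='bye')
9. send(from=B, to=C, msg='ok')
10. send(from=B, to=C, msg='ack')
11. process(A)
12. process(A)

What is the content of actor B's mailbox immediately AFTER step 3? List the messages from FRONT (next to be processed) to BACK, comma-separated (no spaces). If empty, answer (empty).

After 1 (send(from=B, to=C, msg='err')): A:[] B:[] C:[err]
After 2 (process(B)): A:[] B:[] C:[err]
After 3 (process(A)): A:[] B:[] C:[err]

(empty)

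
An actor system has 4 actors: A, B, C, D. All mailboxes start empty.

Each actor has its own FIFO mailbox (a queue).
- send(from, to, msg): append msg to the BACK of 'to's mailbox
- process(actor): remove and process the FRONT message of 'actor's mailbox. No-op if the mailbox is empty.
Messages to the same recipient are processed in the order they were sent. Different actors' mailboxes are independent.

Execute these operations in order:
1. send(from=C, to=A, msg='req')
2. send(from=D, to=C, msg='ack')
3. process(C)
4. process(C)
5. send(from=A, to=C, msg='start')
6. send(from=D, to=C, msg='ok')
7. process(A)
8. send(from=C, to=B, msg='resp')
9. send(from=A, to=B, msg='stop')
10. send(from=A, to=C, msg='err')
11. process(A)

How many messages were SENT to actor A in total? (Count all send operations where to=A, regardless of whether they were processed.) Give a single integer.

Answer: 1

Derivation:
After 1 (send(from=C, to=A, msg='req')): A:[req] B:[] C:[] D:[]
After 2 (send(from=D, to=C, msg='ack')): A:[req] B:[] C:[ack] D:[]
After 3 (process(C)): A:[req] B:[] C:[] D:[]
After 4 (process(C)): A:[req] B:[] C:[] D:[]
After 5 (send(from=A, to=C, msg='start')): A:[req] B:[] C:[start] D:[]
After 6 (send(from=D, to=C, msg='ok')): A:[req] B:[] C:[start,ok] D:[]
After 7 (process(A)): A:[] B:[] C:[start,ok] D:[]
After 8 (send(from=C, to=B, msg='resp')): A:[] B:[resp] C:[start,ok] D:[]
After 9 (send(from=A, to=B, msg='stop')): A:[] B:[resp,stop] C:[start,ok] D:[]
After 10 (send(from=A, to=C, msg='err')): A:[] B:[resp,stop] C:[start,ok,err] D:[]
After 11 (process(A)): A:[] B:[resp,stop] C:[start,ok,err] D:[]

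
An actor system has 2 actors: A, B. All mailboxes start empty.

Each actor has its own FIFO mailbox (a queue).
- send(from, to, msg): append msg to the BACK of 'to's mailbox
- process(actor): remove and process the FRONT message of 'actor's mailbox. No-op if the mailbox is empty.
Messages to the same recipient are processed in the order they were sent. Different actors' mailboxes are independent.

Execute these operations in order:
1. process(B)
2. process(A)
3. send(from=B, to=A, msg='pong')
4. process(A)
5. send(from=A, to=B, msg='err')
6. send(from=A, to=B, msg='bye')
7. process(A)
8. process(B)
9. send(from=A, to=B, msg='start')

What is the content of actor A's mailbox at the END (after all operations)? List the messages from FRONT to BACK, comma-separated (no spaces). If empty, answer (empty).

After 1 (process(B)): A:[] B:[]
After 2 (process(A)): A:[] B:[]
After 3 (send(from=B, to=A, msg='pong')): A:[pong] B:[]
After 4 (process(A)): A:[] B:[]
After 5 (send(from=A, to=B, msg='err')): A:[] B:[err]
After 6 (send(from=A, to=B, msg='bye')): A:[] B:[err,bye]
After 7 (process(A)): A:[] B:[err,bye]
After 8 (process(B)): A:[] B:[bye]
After 9 (send(from=A, to=B, msg='start')): A:[] B:[bye,start]

Answer: (empty)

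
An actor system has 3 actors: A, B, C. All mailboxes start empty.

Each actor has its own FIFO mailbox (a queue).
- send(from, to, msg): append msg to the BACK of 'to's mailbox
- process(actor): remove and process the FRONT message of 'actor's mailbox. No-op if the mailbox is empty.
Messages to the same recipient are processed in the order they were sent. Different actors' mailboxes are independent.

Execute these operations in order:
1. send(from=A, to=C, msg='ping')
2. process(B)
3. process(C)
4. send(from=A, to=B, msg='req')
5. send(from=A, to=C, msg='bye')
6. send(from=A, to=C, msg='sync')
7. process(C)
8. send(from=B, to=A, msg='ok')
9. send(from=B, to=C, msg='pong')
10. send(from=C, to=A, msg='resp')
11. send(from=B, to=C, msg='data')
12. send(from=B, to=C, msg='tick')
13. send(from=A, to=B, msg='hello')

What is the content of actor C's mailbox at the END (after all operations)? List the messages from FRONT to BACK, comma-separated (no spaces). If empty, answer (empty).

After 1 (send(from=A, to=C, msg='ping')): A:[] B:[] C:[ping]
After 2 (process(B)): A:[] B:[] C:[ping]
After 3 (process(C)): A:[] B:[] C:[]
After 4 (send(from=A, to=B, msg='req')): A:[] B:[req] C:[]
After 5 (send(from=A, to=C, msg='bye')): A:[] B:[req] C:[bye]
After 6 (send(from=A, to=C, msg='sync')): A:[] B:[req] C:[bye,sync]
After 7 (process(C)): A:[] B:[req] C:[sync]
After 8 (send(from=B, to=A, msg='ok')): A:[ok] B:[req] C:[sync]
After 9 (send(from=B, to=C, msg='pong')): A:[ok] B:[req] C:[sync,pong]
After 10 (send(from=C, to=A, msg='resp')): A:[ok,resp] B:[req] C:[sync,pong]
After 11 (send(from=B, to=C, msg='data')): A:[ok,resp] B:[req] C:[sync,pong,data]
After 12 (send(from=B, to=C, msg='tick')): A:[ok,resp] B:[req] C:[sync,pong,data,tick]
After 13 (send(from=A, to=B, msg='hello')): A:[ok,resp] B:[req,hello] C:[sync,pong,data,tick]

Answer: sync,pong,data,tick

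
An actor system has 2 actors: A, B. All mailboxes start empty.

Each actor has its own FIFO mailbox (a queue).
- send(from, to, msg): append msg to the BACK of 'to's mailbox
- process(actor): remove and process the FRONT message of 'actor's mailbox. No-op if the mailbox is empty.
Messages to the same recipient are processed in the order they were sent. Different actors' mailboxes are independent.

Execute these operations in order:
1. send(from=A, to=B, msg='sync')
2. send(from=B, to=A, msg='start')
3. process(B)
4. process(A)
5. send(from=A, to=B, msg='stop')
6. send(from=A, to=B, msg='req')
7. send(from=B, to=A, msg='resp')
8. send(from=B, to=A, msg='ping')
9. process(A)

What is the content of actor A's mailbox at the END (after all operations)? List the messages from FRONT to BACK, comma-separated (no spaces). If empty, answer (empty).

After 1 (send(from=A, to=B, msg='sync')): A:[] B:[sync]
After 2 (send(from=B, to=A, msg='start')): A:[start] B:[sync]
After 3 (process(B)): A:[start] B:[]
After 4 (process(A)): A:[] B:[]
After 5 (send(from=A, to=B, msg='stop')): A:[] B:[stop]
After 6 (send(from=A, to=B, msg='req')): A:[] B:[stop,req]
After 7 (send(from=B, to=A, msg='resp')): A:[resp] B:[stop,req]
After 8 (send(from=B, to=A, msg='ping')): A:[resp,ping] B:[stop,req]
After 9 (process(A)): A:[ping] B:[stop,req]

Answer: ping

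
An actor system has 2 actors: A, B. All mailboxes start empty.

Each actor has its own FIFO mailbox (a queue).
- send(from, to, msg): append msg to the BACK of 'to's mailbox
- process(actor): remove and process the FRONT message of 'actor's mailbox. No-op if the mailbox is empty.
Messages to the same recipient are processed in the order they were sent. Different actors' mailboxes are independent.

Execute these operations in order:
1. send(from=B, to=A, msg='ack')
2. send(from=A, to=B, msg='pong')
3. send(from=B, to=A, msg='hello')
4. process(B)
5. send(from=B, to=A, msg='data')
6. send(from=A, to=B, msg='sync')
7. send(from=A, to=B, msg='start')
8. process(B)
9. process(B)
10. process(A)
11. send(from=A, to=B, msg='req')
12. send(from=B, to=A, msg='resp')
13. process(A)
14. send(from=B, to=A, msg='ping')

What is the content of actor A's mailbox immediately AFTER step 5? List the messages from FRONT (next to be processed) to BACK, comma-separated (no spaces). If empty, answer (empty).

After 1 (send(from=B, to=A, msg='ack')): A:[ack] B:[]
After 2 (send(from=A, to=B, msg='pong')): A:[ack] B:[pong]
After 3 (send(from=B, to=A, msg='hello')): A:[ack,hello] B:[pong]
After 4 (process(B)): A:[ack,hello] B:[]
After 5 (send(from=B, to=A, msg='data')): A:[ack,hello,data] B:[]

ack,hello,data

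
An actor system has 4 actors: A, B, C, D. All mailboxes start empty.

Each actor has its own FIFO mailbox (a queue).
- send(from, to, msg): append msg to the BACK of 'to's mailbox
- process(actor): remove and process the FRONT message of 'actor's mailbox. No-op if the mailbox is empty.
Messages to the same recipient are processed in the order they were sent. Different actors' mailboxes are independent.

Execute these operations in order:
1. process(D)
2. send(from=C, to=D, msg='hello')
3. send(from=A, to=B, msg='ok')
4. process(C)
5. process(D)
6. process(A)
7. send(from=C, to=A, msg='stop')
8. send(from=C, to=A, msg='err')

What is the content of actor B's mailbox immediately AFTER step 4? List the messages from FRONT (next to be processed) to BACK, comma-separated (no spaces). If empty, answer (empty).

After 1 (process(D)): A:[] B:[] C:[] D:[]
After 2 (send(from=C, to=D, msg='hello')): A:[] B:[] C:[] D:[hello]
After 3 (send(from=A, to=B, msg='ok')): A:[] B:[ok] C:[] D:[hello]
After 4 (process(C)): A:[] B:[ok] C:[] D:[hello]

ok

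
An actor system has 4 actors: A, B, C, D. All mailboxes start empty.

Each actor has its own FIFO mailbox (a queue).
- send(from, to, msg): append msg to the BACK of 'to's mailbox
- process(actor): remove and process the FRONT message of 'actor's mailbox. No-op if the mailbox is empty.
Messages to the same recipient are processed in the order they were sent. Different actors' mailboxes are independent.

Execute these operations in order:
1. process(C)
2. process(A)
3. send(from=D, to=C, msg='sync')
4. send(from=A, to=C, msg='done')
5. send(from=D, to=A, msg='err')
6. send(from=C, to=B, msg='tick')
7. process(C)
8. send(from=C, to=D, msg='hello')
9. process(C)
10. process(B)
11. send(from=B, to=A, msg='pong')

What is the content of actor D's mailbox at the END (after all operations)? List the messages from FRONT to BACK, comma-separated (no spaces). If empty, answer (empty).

After 1 (process(C)): A:[] B:[] C:[] D:[]
After 2 (process(A)): A:[] B:[] C:[] D:[]
After 3 (send(from=D, to=C, msg='sync')): A:[] B:[] C:[sync] D:[]
After 4 (send(from=A, to=C, msg='done')): A:[] B:[] C:[sync,done] D:[]
After 5 (send(from=D, to=A, msg='err')): A:[err] B:[] C:[sync,done] D:[]
After 6 (send(from=C, to=B, msg='tick')): A:[err] B:[tick] C:[sync,done] D:[]
After 7 (process(C)): A:[err] B:[tick] C:[done] D:[]
After 8 (send(from=C, to=D, msg='hello')): A:[err] B:[tick] C:[done] D:[hello]
After 9 (process(C)): A:[err] B:[tick] C:[] D:[hello]
After 10 (process(B)): A:[err] B:[] C:[] D:[hello]
After 11 (send(from=B, to=A, msg='pong')): A:[err,pong] B:[] C:[] D:[hello]

Answer: hello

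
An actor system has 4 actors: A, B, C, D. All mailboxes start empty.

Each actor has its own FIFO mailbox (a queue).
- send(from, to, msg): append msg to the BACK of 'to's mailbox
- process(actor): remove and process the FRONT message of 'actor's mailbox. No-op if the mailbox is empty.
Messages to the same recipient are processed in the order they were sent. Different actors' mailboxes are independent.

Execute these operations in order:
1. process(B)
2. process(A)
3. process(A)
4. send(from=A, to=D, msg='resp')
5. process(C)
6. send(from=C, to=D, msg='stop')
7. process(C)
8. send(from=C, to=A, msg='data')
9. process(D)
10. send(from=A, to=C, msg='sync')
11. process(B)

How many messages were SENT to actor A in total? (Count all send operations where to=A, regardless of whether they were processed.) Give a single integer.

After 1 (process(B)): A:[] B:[] C:[] D:[]
After 2 (process(A)): A:[] B:[] C:[] D:[]
After 3 (process(A)): A:[] B:[] C:[] D:[]
After 4 (send(from=A, to=D, msg='resp')): A:[] B:[] C:[] D:[resp]
After 5 (process(C)): A:[] B:[] C:[] D:[resp]
After 6 (send(from=C, to=D, msg='stop')): A:[] B:[] C:[] D:[resp,stop]
After 7 (process(C)): A:[] B:[] C:[] D:[resp,stop]
After 8 (send(from=C, to=A, msg='data')): A:[data] B:[] C:[] D:[resp,stop]
After 9 (process(D)): A:[data] B:[] C:[] D:[stop]
After 10 (send(from=A, to=C, msg='sync')): A:[data] B:[] C:[sync] D:[stop]
After 11 (process(B)): A:[data] B:[] C:[sync] D:[stop]

Answer: 1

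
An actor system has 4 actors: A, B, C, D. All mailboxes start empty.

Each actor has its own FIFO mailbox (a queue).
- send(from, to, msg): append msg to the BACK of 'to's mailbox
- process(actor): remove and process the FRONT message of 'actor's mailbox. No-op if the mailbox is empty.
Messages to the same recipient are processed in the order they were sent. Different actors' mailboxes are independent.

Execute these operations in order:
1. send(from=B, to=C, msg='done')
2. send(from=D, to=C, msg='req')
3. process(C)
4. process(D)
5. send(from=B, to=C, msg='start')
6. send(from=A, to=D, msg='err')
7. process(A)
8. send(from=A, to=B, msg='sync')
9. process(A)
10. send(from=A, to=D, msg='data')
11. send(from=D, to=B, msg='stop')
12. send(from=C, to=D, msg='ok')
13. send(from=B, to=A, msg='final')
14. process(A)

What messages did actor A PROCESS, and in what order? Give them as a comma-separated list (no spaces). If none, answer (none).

Answer: final

Derivation:
After 1 (send(from=B, to=C, msg='done')): A:[] B:[] C:[done] D:[]
After 2 (send(from=D, to=C, msg='req')): A:[] B:[] C:[done,req] D:[]
After 3 (process(C)): A:[] B:[] C:[req] D:[]
After 4 (process(D)): A:[] B:[] C:[req] D:[]
After 5 (send(from=B, to=C, msg='start')): A:[] B:[] C:[req,start] D:[]
After 6 (send(from=A, to=D, msg='err')): A:[] B:[] C:[req,start] D:[err]
After 7 (process(A)): A:[] B:[] C:[req,start] D:[err]
After 8 (send(from=A, to=B, msg='sync')): A:[] B:[sync] C:[req,start] D:[err]
After 9 (process(A)): A:[] B:[sync] C:[req,start] D:[err]
After 10 (send(from=A, to=D, msg='data')): A:[] B:[sync] C:[req,start] D:[err,data]
After 11 (send(from=D, to=B, msg='stop')): A:[] B:[sync,stop] C:[req,start] D:[err,data]
After 12 (send(from=C, to=D, msg='ok')): A:[] B:[sync,stop] C:[req,start] D:[err,data,ok]
After 13 (send(from=B, to=A, msg='final')): A:[final] B:[sync,stop] C:[req,start] D:[err,data,ok]
After 14 (process(A)): A:[] B:[sync,stop] C:[req,start] D:[err,data,ok]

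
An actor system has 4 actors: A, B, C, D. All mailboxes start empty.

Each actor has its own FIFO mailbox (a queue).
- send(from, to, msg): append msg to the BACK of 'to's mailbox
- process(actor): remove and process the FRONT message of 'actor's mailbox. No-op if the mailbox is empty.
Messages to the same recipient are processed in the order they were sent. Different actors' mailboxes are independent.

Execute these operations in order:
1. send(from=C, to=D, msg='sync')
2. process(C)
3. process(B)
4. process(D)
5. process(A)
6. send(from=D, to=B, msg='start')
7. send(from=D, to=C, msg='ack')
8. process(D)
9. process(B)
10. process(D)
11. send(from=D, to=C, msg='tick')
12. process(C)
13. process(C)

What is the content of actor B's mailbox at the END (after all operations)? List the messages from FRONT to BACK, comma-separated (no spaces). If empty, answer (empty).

After 1 (send(from=C, to=D, msg='sync')): A:[] B:[] C:[] D:[sync]
After 2 (process(C)): A:[] B:[] C:[] D:[sync]
After 3 (process(B)): A:[] B:[] C:[] D:[sync]
After 4 (process(D)): A:[] B:[] C:[] D:[]
After 5 (process(A)): A:[] B:[] C:[] D:[]
After 6 (send(from=D, to=B, msg='start')): A:[] B:[start] C:[] D:[]
After 7 (send(from=D, to=C, msg='ack')): A:[] B:[start] C:[ack] D:[]
After 8 (process(D)): A:[] B:[start] C:[ack] D:[]
After 9 (process(B)): A:[] B:[] C:[ack] D:[]
After 10 (process(D)): A:[] B:[] C:[ack] D:[]
After 11 (send(from=D, to=C, msg='tick')): A:[] B:[] C:[ack,tick] D:[]
After 12 (process(C)): A:[] B:[] C:[tick] D:[]
After 13 (process(C)): A:[] B:[] C:[] D:[]

Answer: (empty)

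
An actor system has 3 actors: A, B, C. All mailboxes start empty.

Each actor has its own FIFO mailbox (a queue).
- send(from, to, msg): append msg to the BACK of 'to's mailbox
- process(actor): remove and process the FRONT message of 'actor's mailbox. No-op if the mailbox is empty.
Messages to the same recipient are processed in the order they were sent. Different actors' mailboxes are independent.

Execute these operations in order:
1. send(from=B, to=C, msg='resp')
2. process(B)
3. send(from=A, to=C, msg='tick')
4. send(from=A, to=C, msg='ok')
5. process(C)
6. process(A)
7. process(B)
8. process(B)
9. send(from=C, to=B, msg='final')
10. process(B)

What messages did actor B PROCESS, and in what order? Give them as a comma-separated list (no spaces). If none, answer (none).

Answer: final

Derivation:
After 1 (send(from=B, to=C, msg='resp')): A:[] B:[] C:[resp]
After 2 (process(B)): A:[] B:[] C:[resp]
After 3 (send(from=A, to=C, msg='tick')): A:[] B:[] C:[resp,tick]
After 4 (send(from=A, to=C, msg='ok')): A:[] B:[] C:[resp,tick,ok]
After 5 (process(C)): A:[] B:[] C:[tick,ok]
After 6 (process(A)): A:[] B:[] C:[tick,ok]
After 7 (process(B)): A:[] B:[] C:[tick,ok]
After 8 (process(B)): A:[] B:[] C:[tick,ok]
After 9 (send(from=C, to=B, msg='final')): A:[] B:[final] C:[tick,ok]
After 10 (process(B)): A:[] B:[] C:[tick,ok]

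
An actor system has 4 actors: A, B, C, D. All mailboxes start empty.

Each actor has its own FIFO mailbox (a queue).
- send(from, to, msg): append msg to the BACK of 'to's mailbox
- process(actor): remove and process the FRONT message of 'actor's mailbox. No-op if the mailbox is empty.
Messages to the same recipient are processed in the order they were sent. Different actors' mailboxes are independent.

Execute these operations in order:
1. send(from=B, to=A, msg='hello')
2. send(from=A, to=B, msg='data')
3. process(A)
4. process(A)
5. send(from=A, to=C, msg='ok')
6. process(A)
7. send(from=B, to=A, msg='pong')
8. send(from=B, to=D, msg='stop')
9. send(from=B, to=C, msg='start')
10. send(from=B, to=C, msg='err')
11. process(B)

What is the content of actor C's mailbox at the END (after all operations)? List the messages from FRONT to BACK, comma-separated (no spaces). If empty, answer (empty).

After 1 (send(from=B, to=A, msg='hello')): A:[hello] B:[] C:[] D:[]
After 2 (send(from=A, to=B, msg='data')): A:[hello] B:[data] C:[] D:[]
After 3 (process(A)): A:[] B:[data] C:[] D:[]
After 4 (process(A)): A:[] B:[data] C:[] D:[]
After 5 (send(from=A, to=C, msg='ok')): A:[] B:[data] C:[ok] D:[]
After 6 (process(A)): A:[] B:[data] C:[ok] D:[]
After 7 (send(from=B, to=A, msg='pong')): A:[pong] B:[data] C:[ok] D:[]
After 8 (send(from=B, to=D, msg='stop')): A:[pong] B:[data] C:[ok] D:[stop]
After 9 (send(from=B, to=C, msg='start')): A:[pong] B:[data] C:[ok,start] D:[stop]
After 10 (send(from=B, to=C, msg='err')): A:[pong] B:[data] C:[ok,start,err] D:[stop]
After 11 (process(B)): A:[pong] B:[] C:[ok,start,err] D:[stop]

Answer: ok,start,err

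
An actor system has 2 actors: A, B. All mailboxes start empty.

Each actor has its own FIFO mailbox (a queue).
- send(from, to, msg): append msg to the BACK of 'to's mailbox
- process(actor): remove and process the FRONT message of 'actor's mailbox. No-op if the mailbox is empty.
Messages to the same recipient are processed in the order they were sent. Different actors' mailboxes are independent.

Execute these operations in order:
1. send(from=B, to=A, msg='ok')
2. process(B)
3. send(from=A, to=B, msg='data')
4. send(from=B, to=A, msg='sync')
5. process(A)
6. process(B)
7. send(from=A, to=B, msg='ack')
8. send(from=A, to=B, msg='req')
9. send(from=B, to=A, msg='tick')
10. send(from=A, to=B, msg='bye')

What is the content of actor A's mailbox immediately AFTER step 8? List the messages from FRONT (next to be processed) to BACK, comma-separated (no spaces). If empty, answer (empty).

After 1 (send(from=B, to=A, msg='ok')): A:[ok] B:[]
After 2 (process(B)): A:[ok] B:[]
After 3 (send(from=A, to=B, msg='data')): A:[ok] B:[data]
After 4 (send(from=B, to=A, msg='sync')): A:[ok,sync] B:[data]
After 5 (process(A)): A:[sync] B:[data]
After 6 (process(B)): A:[sync] B:[]
After 7 (send(from=A, to=B, msg='ack')): A:[sync] B:[ack]
After 8 (send(from=A, to=B, msg='req')): A:[sync] B:[ack,req]

sync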